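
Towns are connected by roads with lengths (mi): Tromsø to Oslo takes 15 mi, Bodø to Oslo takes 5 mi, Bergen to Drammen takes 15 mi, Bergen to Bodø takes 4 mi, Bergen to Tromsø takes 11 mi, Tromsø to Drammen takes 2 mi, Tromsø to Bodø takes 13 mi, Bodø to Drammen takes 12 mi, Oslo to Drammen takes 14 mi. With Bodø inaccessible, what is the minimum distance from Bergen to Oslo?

Routes from Bergen to Oslo avoiding Bodø:
Bergen-Tromsø-Drammen-Oslo: 11 + 2 + 14 = 27
Bergen-Tromsø-Oslo: 11 + 15 = 26
Bergen-Drammen-Tromsø-Oslo: 15 + 2 + 15 = 32
Bergen-Drammen-Oslo: 15 + 14 = 29
Shortest: 26 mi.

26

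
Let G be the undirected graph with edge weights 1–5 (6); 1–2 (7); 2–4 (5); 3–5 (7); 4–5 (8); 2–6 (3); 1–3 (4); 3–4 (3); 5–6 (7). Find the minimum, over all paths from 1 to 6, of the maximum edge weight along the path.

Checking several routes:
1 -> 2 -> 4 -> 3 -> 5 -> 6: max(7, 5, 3, 7, 7) = 7
1 -> 3 -> 5 -> 6: max(4, 7, 7) = 7
1 -> 3 -> 4 -> 2 -> 6: max(4, 3, 5, 3) = 5
1 -> 2 -> 6: max(7, 3) = 7
Best route has worst link 5.

5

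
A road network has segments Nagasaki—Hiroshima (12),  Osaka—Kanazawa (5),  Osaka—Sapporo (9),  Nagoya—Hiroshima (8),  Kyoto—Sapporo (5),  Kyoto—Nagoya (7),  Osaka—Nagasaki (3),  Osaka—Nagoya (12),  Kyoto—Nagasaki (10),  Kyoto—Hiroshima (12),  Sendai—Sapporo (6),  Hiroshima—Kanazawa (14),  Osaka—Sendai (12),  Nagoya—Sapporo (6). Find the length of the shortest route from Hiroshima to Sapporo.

Checking several routes:
Hiroshima -> Kyoto -> Sapporo: 12 + 5 = 17
Hiroshima -> Nagoya -> Kyoto -> Sapporo: 8 + 7 + 5 = 20
Hiroshima -> Kyoto -> Nagoya -> Sapporo: 12 + 7 + 6 = 25
Hiroshima -> Nagoya -> Sapporo: 8 + 6 = 14
Hiroshima -> Nagasaki -> Osaka -> Sapporo: 12 + 3 + 9 = 24
Shortest: 14 mi.

14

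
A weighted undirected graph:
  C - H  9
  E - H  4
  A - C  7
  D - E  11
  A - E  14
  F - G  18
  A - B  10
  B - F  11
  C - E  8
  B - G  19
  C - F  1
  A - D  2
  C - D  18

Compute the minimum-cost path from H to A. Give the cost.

Checking several routes:
H → E → A: 4 + 14 = 18
H → E → D → A: 4 + 11 + 2 = 17
H → E → C → A: 4 + 8 + 7 = 19
H → C → A: 9 + 7 = 16
H → C → D → A: 9 + 18 + 2 = 29
Best route has total 16.

16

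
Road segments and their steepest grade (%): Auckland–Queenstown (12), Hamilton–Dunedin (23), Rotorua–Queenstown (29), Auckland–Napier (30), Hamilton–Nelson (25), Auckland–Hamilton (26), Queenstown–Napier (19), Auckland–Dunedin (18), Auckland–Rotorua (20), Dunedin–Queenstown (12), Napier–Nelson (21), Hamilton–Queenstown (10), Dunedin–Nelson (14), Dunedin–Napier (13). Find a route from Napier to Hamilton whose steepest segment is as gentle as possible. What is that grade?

13

Comparing a few candidate routes:
Napier -> Nelson -> Dunedin -> Queenstown -> Hamilton: max(21, 14, 12, 10) = 21
Napier -> Nelson -> Dunedin -> Auckland -> Queenstown -> Hamilton: max(21, 14, 18, 12, 10) = 21
Napier -> Dunedin -> Auckland -> Queenstown -> Hamilton: max(13, 18, 12, 10) = 18
Napier -> Queenstown -> Hamilton: max(19, 10) = 19
Napier -> Dunedin -> Queenstown -> Hamilton: max(13, 12, 10) = 13
Best route has worst link 13%.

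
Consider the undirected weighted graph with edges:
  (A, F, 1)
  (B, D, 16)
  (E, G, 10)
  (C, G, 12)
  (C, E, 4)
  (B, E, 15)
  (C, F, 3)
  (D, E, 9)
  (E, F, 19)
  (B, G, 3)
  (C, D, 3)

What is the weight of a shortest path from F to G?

Comparing a few candidate routes:
F→C→E→G: 3 + 4 + 10 = 17
F→C→G: 3 + 12 = 15
F→C→D→E→G: 3 + 3 + 9 + 10 = 25
Shortest: 15.

15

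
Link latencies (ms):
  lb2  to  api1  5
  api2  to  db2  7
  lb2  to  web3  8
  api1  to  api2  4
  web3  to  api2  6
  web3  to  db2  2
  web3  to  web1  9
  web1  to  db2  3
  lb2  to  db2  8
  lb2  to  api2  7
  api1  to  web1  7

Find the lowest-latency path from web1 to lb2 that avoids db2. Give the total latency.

12

Some routes from web1 to lb2 avoiding db2:
web1-api1-lb2: 7 + 5 = 12
web1-api1-api2-lb2: 7 + 4 + 7 = 18
web1-web3-lb2: 9 + 8 = 17
Best route has total 12 ms.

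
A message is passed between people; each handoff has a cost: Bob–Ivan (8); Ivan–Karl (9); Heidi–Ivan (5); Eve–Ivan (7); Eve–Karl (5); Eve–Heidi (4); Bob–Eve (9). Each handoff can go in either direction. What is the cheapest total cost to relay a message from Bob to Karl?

14

Some routes from Bob to Karl:
Bob - Eve - Karl: 9 + 5 = 14
Bob - Ivan - Karl: 8 + 9 = 17
Bob - Ivan - Eve - Karl: 8 + 7 + 5 = 20
Best route has total 14.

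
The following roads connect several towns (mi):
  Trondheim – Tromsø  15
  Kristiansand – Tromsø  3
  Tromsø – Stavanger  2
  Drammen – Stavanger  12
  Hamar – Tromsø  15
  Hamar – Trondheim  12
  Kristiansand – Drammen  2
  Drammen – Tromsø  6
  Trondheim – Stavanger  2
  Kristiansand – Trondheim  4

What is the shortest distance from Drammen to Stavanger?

Comparing a few candidate routes:
Drammen → Tromsø → Stavanger: 6 + 2 = 8
Drammen → Kristiansand → Tromsø → Stavanger: 2 + 3 + 2 = 7
Drammen → Kristiansand → Trondheim → Stavanger: 2 + 4 + 2 = 8
Best route has total 7 mi.

7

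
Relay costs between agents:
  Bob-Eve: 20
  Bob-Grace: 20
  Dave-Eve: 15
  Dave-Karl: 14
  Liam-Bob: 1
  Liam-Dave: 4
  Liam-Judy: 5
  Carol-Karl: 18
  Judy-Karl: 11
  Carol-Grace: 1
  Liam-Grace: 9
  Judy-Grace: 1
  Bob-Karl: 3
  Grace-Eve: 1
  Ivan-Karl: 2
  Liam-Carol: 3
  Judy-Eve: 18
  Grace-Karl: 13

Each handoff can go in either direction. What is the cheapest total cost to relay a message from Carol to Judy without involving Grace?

A few of the Carol→Judy routes:
Carol → Liam → Bob → Karl → Judy: 3 + 1 + 3 + 11 = 18
Carol → Karl → Judy: 18 + 11 = 29
Carol → Liam → Dave → Karl → Judy: 3 + 4 + 14 + 11 = 32
Carol → Liam → Judy: 3 + 5 = 8
Carol → Karl → Bob → Liam → Judy: 18 + 3 + 1 + 5 = 27
Best route has total 8.

8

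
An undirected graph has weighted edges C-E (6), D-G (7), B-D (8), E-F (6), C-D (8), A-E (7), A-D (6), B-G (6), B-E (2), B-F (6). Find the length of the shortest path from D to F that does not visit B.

Paths from D to F avoiding B:
D → A → E → F: 6 + 7 + 6 = 19
D → C → E → F: 8 + 6 + 6 = 20
Shortest: 19.

19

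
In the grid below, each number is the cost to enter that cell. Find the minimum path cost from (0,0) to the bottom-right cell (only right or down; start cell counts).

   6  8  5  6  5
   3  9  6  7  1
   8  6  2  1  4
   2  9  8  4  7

37

Cheapest: [0,0] -> [1,0] -> [2,0] -> [2,1] -> [2,2] -> [2,3] -> [2,4] -> [3,4]
  6 + 3 + 8 + 6 + 2 + 1 + 4 + 7 = 37
(Top row then right column would cost 42.)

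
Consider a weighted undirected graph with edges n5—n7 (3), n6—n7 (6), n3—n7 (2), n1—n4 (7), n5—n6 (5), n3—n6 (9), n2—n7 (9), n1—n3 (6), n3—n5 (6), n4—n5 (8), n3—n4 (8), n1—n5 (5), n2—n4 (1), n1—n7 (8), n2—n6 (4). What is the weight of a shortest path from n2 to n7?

9

Some routes from n2 to n7:
n2-n7: 9
n2-n6-n7: 4 + 6 = 10
n2-n4-n3-n7: 1 + 8 + 2 = 11
n2-n4-n5-n7: 1 + 8 + 3 = 12
Best route has total 9.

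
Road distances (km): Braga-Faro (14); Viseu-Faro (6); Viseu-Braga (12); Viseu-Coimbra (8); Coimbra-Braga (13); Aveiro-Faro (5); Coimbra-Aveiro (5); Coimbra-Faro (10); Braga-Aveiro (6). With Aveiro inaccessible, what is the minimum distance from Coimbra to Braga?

Some routes from Coimbra to Braga avoiding Aveiro:
Coimbra -> Faro -> Braga: 10 + 14 = 24
Coimbra -> Viseu -> Faro -> Braga: 8 + 6 + 14 = 28
Coimbra -> Braga: 13
Coimbra -> Viseu -> Braga: 8 + 12 = 20
Shortest: 13 km.

13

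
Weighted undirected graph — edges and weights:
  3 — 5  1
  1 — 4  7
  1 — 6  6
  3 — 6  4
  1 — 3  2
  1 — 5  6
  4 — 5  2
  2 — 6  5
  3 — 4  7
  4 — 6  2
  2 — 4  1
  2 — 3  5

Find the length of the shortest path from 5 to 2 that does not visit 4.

Some routes from 5 to 2 avoiding 4:
5→3→1→6→2: 1 + 2 + 6 + 5 = 14
5→1→6→2: 6 + 6 + 5 = 17
5→3→6→2: 1 + 4 + 5 = 10
5→3→2: 1 + 5 = 6
5→1→3→2: 6 + 2 + 5 = 13
The minimum is 6.

6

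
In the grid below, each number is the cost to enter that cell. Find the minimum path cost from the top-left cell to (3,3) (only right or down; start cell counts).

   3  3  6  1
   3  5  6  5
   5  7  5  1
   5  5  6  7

26

Path [0,0]→[0,1]→[0,2]→[0,3]→[1,3]→[2,3]→[3,3]: 3 + 3 + 6 + 1 + 5 + 1 + 7 = 26.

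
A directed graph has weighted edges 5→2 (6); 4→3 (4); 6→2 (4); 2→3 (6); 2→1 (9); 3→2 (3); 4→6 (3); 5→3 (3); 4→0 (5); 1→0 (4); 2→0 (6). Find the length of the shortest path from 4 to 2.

Routes from 4 to 2:
4 -> 3 -> 2: 4 + 3 = 7
4 -> 6 -> 2: 3 + 4 = 7
The minimum is 7.

7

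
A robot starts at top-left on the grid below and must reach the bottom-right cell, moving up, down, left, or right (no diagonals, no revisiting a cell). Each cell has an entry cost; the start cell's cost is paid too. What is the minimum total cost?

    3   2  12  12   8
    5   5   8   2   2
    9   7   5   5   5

One optimal route is [0,0] [0,1] [1,1] [1,2] [1,3] [1,4] [2,4].
Its cost is 3 + 2 + 5 + 8 + 2 + 2 + 5 = 27.

27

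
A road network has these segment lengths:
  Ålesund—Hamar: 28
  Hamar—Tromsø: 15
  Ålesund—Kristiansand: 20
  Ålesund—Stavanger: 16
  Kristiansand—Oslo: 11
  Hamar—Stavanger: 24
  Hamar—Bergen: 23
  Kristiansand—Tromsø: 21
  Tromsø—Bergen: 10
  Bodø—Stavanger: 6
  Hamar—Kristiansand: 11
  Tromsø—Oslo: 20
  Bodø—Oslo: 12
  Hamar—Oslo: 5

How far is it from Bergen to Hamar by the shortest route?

A few of the Bergen→Hamar routes:
Bergen -> Tromsø -> Kristiansand -> Hamar: 10 + 21 + 11 = 42
Bergen -> Tromsø -> Hamar: 10 + 15 = 25
Bergen -> Hamar: 23
Bergen -> Tromsø -> Oslo -> Kristiansand -> Hamar: 10 + 20 + 11 + 11 = 52
Bergen -> Tromsø -> Kristiansand -> Oslo -> Hamar: 10 + 21 + 11 + 5 = 47
Bergen -> Tromsø -> Oslo -> Hamar: 10 + 20 + 5 = 35
Best route has total 23.

23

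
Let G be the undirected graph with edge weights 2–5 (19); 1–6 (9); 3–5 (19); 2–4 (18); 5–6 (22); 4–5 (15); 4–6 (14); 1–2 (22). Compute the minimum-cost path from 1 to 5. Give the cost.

31

Some routes from 1 to 5:
1 → 6 → 4 → 5: 9 + 14 + 15 = 38
1 → 2 → 5: 22 + 19 = 41
1 → 2 → 4 → 5: 22 + 18 + 15 = 55
1 → 6 → 4 → 2 → 5: 9 + 14 + 18 + 19 = 60
1 → 6 → 5: 9 + 22 = 31
Best route has total 31.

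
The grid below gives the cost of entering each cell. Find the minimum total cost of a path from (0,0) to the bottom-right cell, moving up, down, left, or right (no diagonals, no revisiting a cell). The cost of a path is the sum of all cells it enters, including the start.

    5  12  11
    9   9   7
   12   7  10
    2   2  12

One optimal route is [0,0] -> [1,0] -> [2,0] -> [3,0] -> [3,1] -> [3,2].
Its cost is 5 + 9 + 12 + 2 + 2 + 12 = 42.

42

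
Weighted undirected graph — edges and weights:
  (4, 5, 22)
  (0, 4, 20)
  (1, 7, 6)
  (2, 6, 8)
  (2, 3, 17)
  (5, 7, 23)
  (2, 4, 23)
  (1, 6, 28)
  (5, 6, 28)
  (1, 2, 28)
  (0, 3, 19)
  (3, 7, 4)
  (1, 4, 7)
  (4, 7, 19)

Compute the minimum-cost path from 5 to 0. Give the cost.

Checking several routes:
5 → 7 → 1 → 4 → 0: 23 + 6 + 7 + 20 = 56
5 → 7 → 3 → 0: 23 + 4 + 19 = 46
5 → 4 → 0: 22 + 20 = 42
5 → 4 → 1 → 7 → 3 → 0: 22 + 7 + 6 + 4 + 19 = 58
Best route has total 42.

42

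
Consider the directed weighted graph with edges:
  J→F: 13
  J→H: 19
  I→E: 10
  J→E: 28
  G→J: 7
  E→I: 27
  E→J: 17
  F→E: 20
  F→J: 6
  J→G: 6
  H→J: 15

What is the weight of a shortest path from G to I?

62

Candidate routes:
G → J → F → E → I: 7 + 13 + 20 + 27 = 67
G → J → E → I: 7 + 28 + 27 = 62
Best route has total 62.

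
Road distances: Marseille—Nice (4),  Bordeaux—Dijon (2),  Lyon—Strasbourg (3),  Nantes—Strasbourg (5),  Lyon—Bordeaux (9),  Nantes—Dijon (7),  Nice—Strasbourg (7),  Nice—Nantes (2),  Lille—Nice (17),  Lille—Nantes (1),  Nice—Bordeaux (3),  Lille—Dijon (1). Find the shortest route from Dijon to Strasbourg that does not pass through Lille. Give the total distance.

Comparing a few candidate routes:
Dijon → Bordeaux → Nice → Strasbourg: 2 + 3 + 7 = 12
Dijon → Bordeaux → Lyon → Strasbourg: 2 + 9 + 3 = 14
Dijon → Nantes → Nice → Strasbourg: 7 + 2 + 7 = 16
Dijon → Nantes → Strasbourg: 7 + 5 = 12
Dijon → Bordeaux → Nice → Nantes → Strasbourg: 2 + 3 + 2 + 5 = 12
Best route has total 12.

12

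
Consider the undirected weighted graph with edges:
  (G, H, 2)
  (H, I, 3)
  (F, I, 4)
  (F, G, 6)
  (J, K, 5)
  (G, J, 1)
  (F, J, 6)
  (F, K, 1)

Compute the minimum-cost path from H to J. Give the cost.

3

Checking several routes:
H → I → F → K → J: 3 + 4 + 1 + 5 = 13
H → G → F → J: 2 + 6 + 6 = 14
H → G → F → K → J: 2 + 6 + 1 + 5 = 14
H → I → F → J: 3 + 4 + 6 = 13
H → G → J: 2 + 1 = 3
Shortest: 3.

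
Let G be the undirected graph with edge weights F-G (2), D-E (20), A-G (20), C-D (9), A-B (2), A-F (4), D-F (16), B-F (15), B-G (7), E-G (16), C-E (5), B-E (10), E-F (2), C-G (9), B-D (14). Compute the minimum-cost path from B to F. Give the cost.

A few of the B→F routes:
B -> A -> F: 2 + 4 = 6
B -> G -> C -> E -> F: 7 + 9 + 5 + 2 = 23
B -> A -> G -> F: 2 + 20 + 2 = 24
B -> F: 15
B -> E -> F: 10 + 2 = 12
B -> G -> F: 7 + 2 = 9
The minimum is 6.

6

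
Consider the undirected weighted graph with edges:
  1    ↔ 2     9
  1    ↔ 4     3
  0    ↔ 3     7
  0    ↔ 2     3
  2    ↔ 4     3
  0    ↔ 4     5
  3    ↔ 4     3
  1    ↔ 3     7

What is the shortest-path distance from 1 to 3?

Checking several routes:
1 - 4 - 3: 3 + 3 = 6
1 - 4 - 2 - 0 - 3: 3 + 3 + 3 + 7 = 16
1 - 4 - 0 - 3: 3 + 5 + 7 = 15
1 - 3: 7
1 - 2 - 4 - 3: 9 + 3 + 3 = 15
Shortest: 6.

6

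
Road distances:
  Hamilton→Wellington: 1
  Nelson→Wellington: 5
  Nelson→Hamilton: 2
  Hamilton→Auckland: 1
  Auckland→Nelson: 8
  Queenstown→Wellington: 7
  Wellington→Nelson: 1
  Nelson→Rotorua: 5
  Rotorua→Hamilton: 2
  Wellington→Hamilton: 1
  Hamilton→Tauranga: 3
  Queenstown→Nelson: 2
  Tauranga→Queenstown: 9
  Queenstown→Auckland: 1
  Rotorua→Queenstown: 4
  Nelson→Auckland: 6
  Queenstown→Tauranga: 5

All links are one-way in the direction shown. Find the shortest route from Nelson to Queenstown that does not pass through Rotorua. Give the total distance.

14

Routes from Nelson to Queenstown avoiding Rotorua:
Nelson → Wellington → Hamilton → Tauranga → Queenstown: 5 + 1 + 3 + 9 = 18
Nelson → Hamilton → Tauranga → Queenstown: 2 + 3 + 9 = 14
Shortest: 14.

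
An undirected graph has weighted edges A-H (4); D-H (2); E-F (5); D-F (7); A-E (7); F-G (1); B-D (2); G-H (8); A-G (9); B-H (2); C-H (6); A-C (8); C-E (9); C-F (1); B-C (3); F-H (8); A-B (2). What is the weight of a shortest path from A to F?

A few of the A→F routes:
A-B-C-F: 2 + 3 + 1 = 6
A-H-B-C-F: 4 + 2 + 3 + 1 = 10
A-C-F: 8 + 1 = 9
A-G-F: 9 + 1 = 10
Best route has total 6.

6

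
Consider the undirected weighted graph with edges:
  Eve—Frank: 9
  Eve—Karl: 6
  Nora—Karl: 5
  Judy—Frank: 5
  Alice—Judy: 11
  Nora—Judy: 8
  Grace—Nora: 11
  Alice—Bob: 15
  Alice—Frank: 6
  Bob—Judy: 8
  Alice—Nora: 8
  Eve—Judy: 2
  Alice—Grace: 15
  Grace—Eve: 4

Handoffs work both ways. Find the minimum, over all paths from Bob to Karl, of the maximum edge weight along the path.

Comparing a few candidate routes:
Bob → Judy → Nora → Alice → Frank → Eve → Karl: max(8, 8, 8, 6, 9, 6) = 9
Bob → Judy → Nora → Karl: max(8, 8, 5) = 8
Bob → Judy → Eve → Karl: max(8, 2, 6) = 8
Bob → Judy → Frank → Alice → Nora → Karl: max(8, 5, 6, 8, 5) = 8
Bob → Judy → Eve → Frank → Alice → Nora → Karl: max(8, 2, 9, 6, 8, 5) = 9
Smallest bottleneck: 8.

8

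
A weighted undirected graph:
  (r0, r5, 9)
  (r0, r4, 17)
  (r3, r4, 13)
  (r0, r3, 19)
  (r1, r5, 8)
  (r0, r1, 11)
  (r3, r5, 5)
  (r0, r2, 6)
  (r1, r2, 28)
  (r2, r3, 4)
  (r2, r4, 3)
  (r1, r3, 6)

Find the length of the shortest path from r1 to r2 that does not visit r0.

Routes from r1 to r2 avoiding r0:
r1-r2: 28
r1-r3-r2: 6 + 4 = 10
r1-r3-r4-r2: 6 + 13 + 3 = 22
r1-r5-r3-r4-r2: 8 + 5 + 13 + 3 = 29
r1-r5-r3-r2: 8 + 5 + 4 = 17
Best route has total 10.

10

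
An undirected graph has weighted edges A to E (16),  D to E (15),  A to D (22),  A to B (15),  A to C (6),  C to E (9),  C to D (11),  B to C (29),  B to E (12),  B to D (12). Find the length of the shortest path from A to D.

Checking several routes:
A→C→D: 6 + 11 = 17
A→B→D: 15 + 12 = 27
A→D: 22
Shortest: 17.

17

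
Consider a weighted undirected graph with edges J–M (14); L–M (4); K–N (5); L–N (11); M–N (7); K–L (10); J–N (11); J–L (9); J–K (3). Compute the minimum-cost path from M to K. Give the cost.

12

Comparing a few candidate routes:
M → L → K: 4 + 10 = 14
M → L → J → K: 4 + 9 + 3 = 16
M → N → K: 7 + 5 = 12
Shortest: 12.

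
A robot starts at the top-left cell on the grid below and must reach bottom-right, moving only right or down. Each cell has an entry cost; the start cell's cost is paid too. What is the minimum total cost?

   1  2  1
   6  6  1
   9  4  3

8

Best path: (0,0) (0,1) (0,2) (1,2) (2,2)
Cost: 1 + 2 + 1 + 1 + 3 = 8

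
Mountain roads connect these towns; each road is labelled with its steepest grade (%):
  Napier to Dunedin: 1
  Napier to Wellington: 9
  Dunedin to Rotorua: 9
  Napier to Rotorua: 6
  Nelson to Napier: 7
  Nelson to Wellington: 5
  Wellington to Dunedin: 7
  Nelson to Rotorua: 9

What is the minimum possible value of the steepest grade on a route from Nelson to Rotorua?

7

Some routes from Nelson to Rotorua:
Nelson→Wellington→Dunedin→Napier→Rotorua: max(5, 7, 1, 6) = 7
Nelson→Napier→Rotorua: max(7, 6) = 7
Nelson→Rotorua: max(9) = 9
The minimum achievable maximum is 7%.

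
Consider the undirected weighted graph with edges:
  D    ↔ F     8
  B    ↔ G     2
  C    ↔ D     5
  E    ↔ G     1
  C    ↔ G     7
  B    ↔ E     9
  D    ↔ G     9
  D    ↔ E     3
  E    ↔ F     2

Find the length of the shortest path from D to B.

Comparing a few candidate routes:
D -> F -> E -> G -> B: 8 + 2 + 1 + 2 = 13
D -> G -> B: 9 + 2 = 11
D -> E -> G -> B: 3 + 1 + 2 = 6
D -> E -> B: 3 + 9 = 12
Best route has total 6.

6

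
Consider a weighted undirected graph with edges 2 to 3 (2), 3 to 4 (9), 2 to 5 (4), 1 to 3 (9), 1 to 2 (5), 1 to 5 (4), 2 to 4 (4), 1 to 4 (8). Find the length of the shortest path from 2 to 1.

5

Comparing a few candidate routes:
2 -> 3 -> 1: 2 + 9 = 11
2 -> 4 -> 1: 4 + 8 = 12
2 -> 1: 5
2 -> 5 -> 1: 4 + 4 = 8
Best route has total 5.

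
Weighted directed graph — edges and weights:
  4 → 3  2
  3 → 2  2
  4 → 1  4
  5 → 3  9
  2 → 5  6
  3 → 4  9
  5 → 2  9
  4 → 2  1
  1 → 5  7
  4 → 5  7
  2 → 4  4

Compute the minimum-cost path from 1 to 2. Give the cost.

Routes from 1 to 2:
1 → 5 → 3 → 2: 7 + 9 + 2 = 18
1 → 5 → 2: 7 + 9 = 16
1 → 5 → 3 → 4 → 2: 7 + 9 + 9 + 1 = 26
Best route has total 16.

16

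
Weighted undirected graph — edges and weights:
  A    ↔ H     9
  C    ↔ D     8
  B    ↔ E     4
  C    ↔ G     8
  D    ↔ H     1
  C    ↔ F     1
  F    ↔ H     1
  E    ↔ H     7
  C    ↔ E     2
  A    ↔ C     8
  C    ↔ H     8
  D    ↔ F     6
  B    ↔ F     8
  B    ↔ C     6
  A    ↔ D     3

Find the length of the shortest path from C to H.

2

Checking several routes:
C -> H: 8
C -> F -> H: 1 + 1 = 2
C -> F -> D -> H: 1 + 6 + 1 = 8
Best route has total 2.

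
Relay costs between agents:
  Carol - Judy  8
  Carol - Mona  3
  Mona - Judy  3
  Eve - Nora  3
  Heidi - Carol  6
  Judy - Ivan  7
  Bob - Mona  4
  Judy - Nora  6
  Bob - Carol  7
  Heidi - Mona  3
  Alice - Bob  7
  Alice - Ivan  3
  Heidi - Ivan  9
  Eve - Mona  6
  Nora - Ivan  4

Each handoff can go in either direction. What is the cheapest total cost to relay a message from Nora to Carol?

12

Some routes from Nora to Carol:
Nora -> Eve -> Mona -> Carol: 3 + 6 + 3 = 12
Nora -> Judy -> Carol: 6 + 8 = 14
Nora -> Judy -> Mona -> Carol: 6 + 3 + 3 = 12
Shortest: 12.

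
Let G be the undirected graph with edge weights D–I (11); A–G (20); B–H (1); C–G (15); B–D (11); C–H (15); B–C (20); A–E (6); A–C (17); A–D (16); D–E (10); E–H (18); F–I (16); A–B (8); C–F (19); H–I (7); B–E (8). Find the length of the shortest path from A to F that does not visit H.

36

Some routes from A to F avoiding H:
A -> D -> I -> F: 16 + 11 + 16 = 43
A -> E -> D -> I -> F: 6 + 10 + 11 + 16 = 43
A -> C -> F: 17 + 19 = 36
The minimum is 36.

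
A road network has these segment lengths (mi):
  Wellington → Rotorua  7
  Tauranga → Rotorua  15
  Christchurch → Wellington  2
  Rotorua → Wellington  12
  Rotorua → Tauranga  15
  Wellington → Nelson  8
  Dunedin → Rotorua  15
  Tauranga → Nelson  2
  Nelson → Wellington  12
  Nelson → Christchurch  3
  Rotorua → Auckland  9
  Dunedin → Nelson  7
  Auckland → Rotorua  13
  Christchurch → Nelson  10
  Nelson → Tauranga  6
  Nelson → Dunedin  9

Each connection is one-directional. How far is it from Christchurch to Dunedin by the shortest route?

Routes from Christchurch to Dunedin:
Christchurch→Wellington→Rotorua→Tauranga→Nelson→Dunedin: 2 + 7 + 15 + 2 + 9 = 35
Christchurch→Nelson→Dunedin: 10 + 9 = 19
Christchurch→Wellington→Nelson→Dunedin: 2 + 8 + 9 = 19
Shortest: 19 mi.

19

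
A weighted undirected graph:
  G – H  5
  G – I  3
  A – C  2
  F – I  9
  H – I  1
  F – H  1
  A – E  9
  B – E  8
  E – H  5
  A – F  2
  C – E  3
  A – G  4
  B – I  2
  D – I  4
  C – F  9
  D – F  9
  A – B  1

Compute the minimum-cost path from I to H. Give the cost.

A few of the I→H routes:
I - H: 1
I - G - H: 3 + 5 = 8
I - B - A - F - H: 2 + 1 + 2 + 1 = 6
Shortest: 1.

1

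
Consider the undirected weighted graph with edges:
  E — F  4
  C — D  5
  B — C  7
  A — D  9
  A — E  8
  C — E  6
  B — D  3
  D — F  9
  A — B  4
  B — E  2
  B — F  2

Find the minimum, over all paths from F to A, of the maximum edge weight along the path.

Checking several routes:
F - B - A: max(2, 4) = 4
F - E - B - A: max(4, 2, 4) = 4
F - E - C - D - B - A: max(4, 6, 5, 3, 4) = 6
The minimum achievable maximum is 4.

4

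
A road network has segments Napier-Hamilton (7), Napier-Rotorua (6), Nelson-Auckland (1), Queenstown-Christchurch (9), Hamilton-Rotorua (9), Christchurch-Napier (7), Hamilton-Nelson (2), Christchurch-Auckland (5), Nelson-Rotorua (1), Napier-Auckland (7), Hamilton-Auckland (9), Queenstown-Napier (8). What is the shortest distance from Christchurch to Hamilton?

8

Comparing a few candidate routes:
Christchurch-Napier-Rotorua-Nelson-Hamilton: 7 + 6 + 1 + 2 = 16
Christchurch-Auckland-Nelson-Hamilton: 5 + 1 + 2 = 8
Christchurch-Auckland-Nelson-Rotorua-Hamilton: 5 + 1 + 1 + 9 = 16
Christchurch-Napier-Hamilton: 7 + 7 = 14
Christchurch-Auckland-Hamilton: 5 + 9 = 14
The minimum is 8 mi.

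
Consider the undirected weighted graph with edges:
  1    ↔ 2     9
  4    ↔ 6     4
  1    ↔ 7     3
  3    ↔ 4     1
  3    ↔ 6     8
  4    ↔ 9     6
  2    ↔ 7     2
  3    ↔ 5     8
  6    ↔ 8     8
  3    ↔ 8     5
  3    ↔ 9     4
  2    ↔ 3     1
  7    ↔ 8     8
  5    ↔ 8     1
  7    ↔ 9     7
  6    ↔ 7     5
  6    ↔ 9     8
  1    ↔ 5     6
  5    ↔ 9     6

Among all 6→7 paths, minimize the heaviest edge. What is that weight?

Checking several routes:
6 -> 4 -> 3 -> 2 -> 7: max(4, 1, 1, 2) = 4
6 -> 7: max(5) = 5
6 -> 4 -> 3 -> 8 -> 5 -> 1 -> 7: max(4, 1, 5, 1, 6, 3) = 6
Smallest bottleneck: 4.

4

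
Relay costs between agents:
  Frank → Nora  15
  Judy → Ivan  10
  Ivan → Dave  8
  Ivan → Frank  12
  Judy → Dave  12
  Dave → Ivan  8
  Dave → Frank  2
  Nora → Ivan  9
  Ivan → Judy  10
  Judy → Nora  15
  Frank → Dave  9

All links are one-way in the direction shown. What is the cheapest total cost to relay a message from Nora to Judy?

Candidate routes:
Nora -> Ivan -> Judy: 9 + 10 = 19
The minimum is 19.

19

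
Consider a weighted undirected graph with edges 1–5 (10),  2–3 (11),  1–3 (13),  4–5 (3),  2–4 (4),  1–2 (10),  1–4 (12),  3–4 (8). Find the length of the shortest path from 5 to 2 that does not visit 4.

20

Candidate routes:
5→1→3→2: 10 + 13 + 11 = 34
5→1→2: 10 + 10 = 20
Best route has total 20.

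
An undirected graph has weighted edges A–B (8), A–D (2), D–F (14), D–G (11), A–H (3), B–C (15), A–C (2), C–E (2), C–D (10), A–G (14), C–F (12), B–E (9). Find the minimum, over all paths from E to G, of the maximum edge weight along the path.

11

A few of the E→G routes:
E→C→F→D→A→G: max(2, 12, 14, 2, 14) = 14
E→C→A→D→G: max(2, 2, 2, 11) = 11
E→B→A→D→G: max(9, 8, 2, 11) = 11
E→B→A→C→D→G: max(9, 8, 2, 10, 11) = 11
E→C→D→G: max(2, 10, 11) = 11
Best route has worst link 11.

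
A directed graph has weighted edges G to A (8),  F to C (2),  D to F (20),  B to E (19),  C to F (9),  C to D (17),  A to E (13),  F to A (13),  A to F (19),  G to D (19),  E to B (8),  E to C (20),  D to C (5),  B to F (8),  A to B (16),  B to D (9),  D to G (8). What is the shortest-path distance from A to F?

Comparing a few candidate routes:
A→B→F: 16 + 8 = 24
A→B→D→C→F: 16 + 9 + 5 + 9 = 39
A→E→B→F: 13 + 8 + 8 = 29
A→F: 19
The minimum is 19.

19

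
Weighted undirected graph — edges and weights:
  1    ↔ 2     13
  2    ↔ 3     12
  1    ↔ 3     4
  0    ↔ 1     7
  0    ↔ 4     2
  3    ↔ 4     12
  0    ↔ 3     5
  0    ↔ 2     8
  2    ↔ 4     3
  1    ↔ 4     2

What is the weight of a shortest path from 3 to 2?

Some routes from 3 to 2:
3 - 1 - 4 - 2: 4 + 2 + 3 = 9
3 - 2: 12
3 - 0 - 4 - 2: 5 + 2 + 3 = 10
Best route has total 9.

9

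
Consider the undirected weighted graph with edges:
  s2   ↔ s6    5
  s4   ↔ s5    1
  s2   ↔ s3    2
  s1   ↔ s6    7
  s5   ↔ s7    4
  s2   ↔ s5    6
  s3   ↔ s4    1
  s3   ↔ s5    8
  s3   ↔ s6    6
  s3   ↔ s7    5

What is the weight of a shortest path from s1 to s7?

18

A few of the s1→s7 routes:
s1-s6-s2-s5-s7: 7 + 5 + 6 + 4 = 22
s1-s6-s3-s7: 7 + 6 + 5 = 18
s1-s6-s3-s4-s5-s7: 7 + 6 + 1 + 1 + 4 = 19
s1-s6-s2-s3-s7: 7 + 5 + 2 + 5 = 19
s1-s6-s2-s3-s4-s5-s7: 7 + 5 + 2 + 1 + 1 + 4 = 20
Best route has total 18.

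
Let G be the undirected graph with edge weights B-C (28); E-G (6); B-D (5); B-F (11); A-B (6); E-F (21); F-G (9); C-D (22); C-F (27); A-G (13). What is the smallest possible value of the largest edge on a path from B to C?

Comparing a few candidate routes:
B-F-C: max(11, 27) = 27
B-A-G-E-F-C: max(6, 13, 6, 21, 27) = 27
B-D-C: max(5, 22) = 22
The minimum achievable maximum is 22.

22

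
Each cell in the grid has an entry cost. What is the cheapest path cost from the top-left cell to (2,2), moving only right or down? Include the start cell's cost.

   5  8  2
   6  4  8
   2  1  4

Best path: (0,0) (1,0) (2,0) (2,1) (2,2)
Cost: 5 + 6 + 2 + 1 + 4 = 18
For comparison, the top-then-right route costs 27.

18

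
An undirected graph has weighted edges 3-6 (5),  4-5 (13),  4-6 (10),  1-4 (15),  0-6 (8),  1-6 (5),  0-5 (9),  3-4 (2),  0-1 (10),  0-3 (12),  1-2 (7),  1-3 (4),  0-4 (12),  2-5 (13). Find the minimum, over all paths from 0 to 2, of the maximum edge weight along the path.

8

Checking several routes:
0→6→3→1→2: max(8, 5, 4, 7) = 8
0→6→4→3→1→2: max(8, 10, 2, 4, 7) = 10
0→1→2: max(10, 7) = 10
0→4→6→3→1→2: max(12, 10, 5, 4, 7) = 12
0→4→6→1→2: max(12, 10, 5, 7) = 12
0→6→1→2: max(8, 5, 7) = 8
Smallest bottleneck: 8.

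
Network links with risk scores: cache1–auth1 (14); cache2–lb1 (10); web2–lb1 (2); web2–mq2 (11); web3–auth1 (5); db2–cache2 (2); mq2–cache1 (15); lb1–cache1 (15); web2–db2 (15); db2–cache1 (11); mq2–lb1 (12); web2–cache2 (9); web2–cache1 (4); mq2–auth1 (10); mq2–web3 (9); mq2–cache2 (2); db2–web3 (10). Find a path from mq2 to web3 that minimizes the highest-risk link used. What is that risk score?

9

A few of the mq2→web3 routes:
mq2-auth1-web3: max(10, 5) = 10
mq2-web3: max(9) = 9
mq2-cache2-db2-web3: max(2, 2, 10) = 10
mq2-cache2-lb1-web2-cache1-db2-web3: max(2, 10, 2, 4, 11, 10) = 11
Smallest bottleneck: 9.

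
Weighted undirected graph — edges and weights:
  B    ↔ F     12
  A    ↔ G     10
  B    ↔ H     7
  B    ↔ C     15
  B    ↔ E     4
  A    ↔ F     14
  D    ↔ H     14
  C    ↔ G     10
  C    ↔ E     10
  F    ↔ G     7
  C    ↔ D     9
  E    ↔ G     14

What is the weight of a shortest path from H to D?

Some routes from H to D:
H → B → C → D: 7 + 15 + 9 = 31
H → D: 14
H → B → E → C → D: 7 + 4 + 10 + 9 = 30
Shortest: 14.

14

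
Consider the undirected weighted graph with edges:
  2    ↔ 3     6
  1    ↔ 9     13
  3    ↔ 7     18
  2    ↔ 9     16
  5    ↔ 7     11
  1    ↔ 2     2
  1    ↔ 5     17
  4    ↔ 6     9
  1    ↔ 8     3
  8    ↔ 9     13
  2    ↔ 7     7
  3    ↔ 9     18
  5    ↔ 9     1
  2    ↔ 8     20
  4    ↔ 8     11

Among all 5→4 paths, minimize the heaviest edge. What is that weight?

Comparing a few candidate routes:
5→7→2→9→1→8→4: max(11, 7, 16, 13, 3, 11) = 16
5→9→1→8→4: max(1, 13, 3, 11) = 13
5→9→8→4: max(1, 13, 11) = 13
5→7→2→1→8→4: max(11, 7, 2, 3, 11) = 11
5→9→2→1→8→4: max(1, 16, 2, 3, 11) = 16
5→7→2→1→9→8→4: max(11, 7, 2, 13, 13, 11) = 13
Smallest bottleneck: 11.

11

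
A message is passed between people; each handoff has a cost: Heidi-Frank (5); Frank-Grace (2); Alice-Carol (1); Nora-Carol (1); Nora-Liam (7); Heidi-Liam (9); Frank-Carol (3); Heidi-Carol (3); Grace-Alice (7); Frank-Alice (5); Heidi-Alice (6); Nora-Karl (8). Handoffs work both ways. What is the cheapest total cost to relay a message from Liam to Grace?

Checking several routes:
Liam→Nora→Carol→Frank→Grace: 7 + 1 + 3 + 2 = 13
Liam→Heidi→Frank→Grace: 9 + 5 + 2 = 16
Liam→Nora→Carol→Alice→Frank→Grace: 7 + 1 + 1 + 5 + 2 = 16
Liam→Nora→Carol→Alice→Grace: 7 + 1 + 1 + 7 = 16
Best route has total 13.

13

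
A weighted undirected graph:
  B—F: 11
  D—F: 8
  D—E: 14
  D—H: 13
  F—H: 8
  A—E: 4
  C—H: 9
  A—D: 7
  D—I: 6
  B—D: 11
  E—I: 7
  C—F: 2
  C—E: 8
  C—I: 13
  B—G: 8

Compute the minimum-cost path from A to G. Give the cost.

26

Checking several routes:
A→D→F→B→G: 7 + 8 + 11 + 8 = 34
A→D→B→G: 7 + 11 + 8 = 26
A→E→C→F→B→G: 4 + 8 + 2 + 11 + 8 = 33
Shortest: 26.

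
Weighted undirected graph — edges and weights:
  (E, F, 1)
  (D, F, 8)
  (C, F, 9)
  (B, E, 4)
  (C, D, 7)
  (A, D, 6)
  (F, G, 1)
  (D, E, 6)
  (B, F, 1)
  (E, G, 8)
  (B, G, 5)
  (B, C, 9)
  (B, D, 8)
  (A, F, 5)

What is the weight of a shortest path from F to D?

A few of the F→D routes:
F-A-D: 5 + 6 = 11
F-B-D: 1 + 8 = 9
F-D: 8
F-B-E-D: 1 + 4 + 6 = 11
F-E-D: 1 + 6 = 7
Shortest: 7.

7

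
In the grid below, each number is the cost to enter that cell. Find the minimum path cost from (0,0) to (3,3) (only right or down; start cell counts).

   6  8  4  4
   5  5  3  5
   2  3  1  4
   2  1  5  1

22

One optimal route is [0,0] → [1,0] → [2,0] → [2,1] → [2,2] → [2,3] → [3,3].
Its cost is 6 + 5 + 2 + 3 + 1 + 4 + 1 = 22.
(Top row then right column would cost 32.)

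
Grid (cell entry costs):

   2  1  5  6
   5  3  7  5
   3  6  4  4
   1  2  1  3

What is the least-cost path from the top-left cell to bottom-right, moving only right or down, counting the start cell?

Best path: r0c0 r1c0 r2c0 r3c0 r3c1 r3c2 r3c3
Cost: 2 + 5 + 3 + 1 + 2 + 1 + 3 = 17

17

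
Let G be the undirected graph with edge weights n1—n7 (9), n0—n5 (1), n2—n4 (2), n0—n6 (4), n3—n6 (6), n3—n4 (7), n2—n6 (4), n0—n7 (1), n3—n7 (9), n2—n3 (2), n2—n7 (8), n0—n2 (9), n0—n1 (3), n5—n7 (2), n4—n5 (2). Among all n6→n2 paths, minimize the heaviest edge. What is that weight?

Checking several routes:
n6 - n0 - n5 - n4 - n2: max(4, 1, 2, 2) = 4
n6 - n3 - n2: max(6, 2) = 6
n6 - n0 - n7 - n5 - n4 - n2: max(4, 1, 2, 2, 2) = 4
n6 - n2: max(4) = 4
Best route has worst link 4.

4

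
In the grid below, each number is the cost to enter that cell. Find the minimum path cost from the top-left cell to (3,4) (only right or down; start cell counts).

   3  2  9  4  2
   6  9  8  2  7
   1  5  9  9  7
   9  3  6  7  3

Best path: [0,0]→[1,0]→[2,0]→[2,1]→[3,1]→[3,2]→[3,3]→[3,4]
Cost: 3 + 6 + 1 + 5 + 3 + 6 + 7 + 3 = 34
For comparison, the top-then-right route costs 37.

34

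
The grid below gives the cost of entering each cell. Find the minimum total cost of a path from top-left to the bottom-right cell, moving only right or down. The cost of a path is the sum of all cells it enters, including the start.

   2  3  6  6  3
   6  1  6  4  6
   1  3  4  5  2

20

One optimal route is [0,0] → [0,1] → [1,1] → [2,1] → [2,2] → [2,3] → [2,4].
Its cost is 2 + 3 + 1 + 3 + 4 + 5 + 2 = 20.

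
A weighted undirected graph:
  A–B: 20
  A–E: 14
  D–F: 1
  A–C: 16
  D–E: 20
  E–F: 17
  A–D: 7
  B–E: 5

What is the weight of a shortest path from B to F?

Comparing a few candidate routes:
B→A→E→D→F: 20 + 14 + 20 + 1 = 55
B→E→D→F: 5 + 20 + 1 = 26
B→E→A→D→F: 5 + 14 + 7 + 1 = 27
B→E→F: 5 + 17 = 22
B→A→E→F: 20 + 14 + 17 = 51
B→A→D→F: 20 + 7 + 1 = 28
Best route has total 22.

22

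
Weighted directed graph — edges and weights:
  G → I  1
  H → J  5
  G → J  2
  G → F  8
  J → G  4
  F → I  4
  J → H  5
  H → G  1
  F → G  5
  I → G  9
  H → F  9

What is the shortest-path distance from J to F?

Candidate routes:
J→G→F: 4 + 8 = 12
J→H→G→F: 5 + 1 + 8 = 14
J→H→F: 5 + 9 = 14
Best route has total 12.

12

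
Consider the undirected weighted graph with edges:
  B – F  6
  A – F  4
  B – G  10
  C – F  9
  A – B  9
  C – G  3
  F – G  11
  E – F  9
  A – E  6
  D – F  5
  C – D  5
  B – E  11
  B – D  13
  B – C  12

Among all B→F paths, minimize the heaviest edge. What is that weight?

Comparing a few candidate routes:
B-G-F: max(10, 11) = 11
B-A-E-F: max(9, 6, 9) = 9
B-F: max(6) = 6
B-G-C-D-F: max(10, 3, 5, 5) = 10
B-G-C-F: max(10, 3, 9) = 10
B-A-F: max(9, 4) = 9
The minimum achievable maximum is 6.

6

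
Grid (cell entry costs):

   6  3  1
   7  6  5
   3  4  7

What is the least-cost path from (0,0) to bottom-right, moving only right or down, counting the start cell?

22

Cheapest: r0c0→r0c1→r0c2→r1c2→r2c2
  6 + 3 + 1 + 5 + 7 = 22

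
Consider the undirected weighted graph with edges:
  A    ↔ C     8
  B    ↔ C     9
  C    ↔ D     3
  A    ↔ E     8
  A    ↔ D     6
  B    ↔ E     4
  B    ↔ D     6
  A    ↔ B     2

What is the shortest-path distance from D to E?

Some routes from D to E:
D-B-E: 6 + 4 = 10
D-A-E: 6 + 8 = 14
D-C-B-E: 3 + 9 + 4 = 16
D-B-A-E: 6 + 2 + 8 = 16
D-A-B-E: 6 + 2 + 4 = 12
D-C-A-B-E: 3 + 8 + 2 + 4 = 17
The minimum is 10.

10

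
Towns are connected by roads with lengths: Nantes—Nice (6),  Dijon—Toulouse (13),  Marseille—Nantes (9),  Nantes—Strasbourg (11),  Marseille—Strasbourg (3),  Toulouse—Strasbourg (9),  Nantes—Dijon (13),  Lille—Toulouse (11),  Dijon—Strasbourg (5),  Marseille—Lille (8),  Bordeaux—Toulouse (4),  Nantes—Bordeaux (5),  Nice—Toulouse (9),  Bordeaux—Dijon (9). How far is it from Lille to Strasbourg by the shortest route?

11

Some routes from Lille to Strasbourg:
Lille-Marseille-Strasbourg: 8 + 3 = 11
Lille-Toulouse-Strasbourg: 11 + 9 = 20
Lille-Toulouse-Dijon-Strasbourg: 11 + 13 + 5 = 29
Lille-Toulouse-Bordeaux-Dijon-Strasbourg: 11 + 4 + 9 + 5 = 29
Lille-Marseille-Nantes-Strasbourg: 8 + 9 + 11 = 28
The minimum is 11.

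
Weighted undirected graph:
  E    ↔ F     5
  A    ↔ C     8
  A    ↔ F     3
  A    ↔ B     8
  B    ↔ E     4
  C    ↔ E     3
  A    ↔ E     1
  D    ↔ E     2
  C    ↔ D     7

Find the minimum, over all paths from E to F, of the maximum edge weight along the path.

3

Some routes from E to F:
E → B → A → F: max(4, 8, 3) = 8
E → A → F: max(1, 3) = 3
E → F: max(5) = 5
Best route has worst link 3.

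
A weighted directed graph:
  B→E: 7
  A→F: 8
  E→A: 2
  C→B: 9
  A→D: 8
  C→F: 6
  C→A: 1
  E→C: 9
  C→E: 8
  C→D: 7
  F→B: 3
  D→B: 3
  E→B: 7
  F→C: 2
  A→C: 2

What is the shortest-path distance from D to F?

20

Comparing a few candidate routes:
D→B→E→A→C→F: 3 + 7 + 2 + 2 + 6 = 20
D→B→E→C→F: 3 + 7 + 9 + 6 = 25
D→B→E→A→F: 3 + 7 + 2 + 8 = 20
Best route has total 20.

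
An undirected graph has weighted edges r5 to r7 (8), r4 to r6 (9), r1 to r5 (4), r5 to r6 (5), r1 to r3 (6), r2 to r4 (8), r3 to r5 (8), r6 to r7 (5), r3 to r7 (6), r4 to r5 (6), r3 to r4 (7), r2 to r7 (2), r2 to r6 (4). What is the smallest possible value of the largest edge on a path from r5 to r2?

Some routes from r5 to r2:
r5-r1-r3-r7-r2: max(4, 6, 6, 2) = 6
r5-r1-r3-r7-r6-r2: max(4, 6, 6, 5, 4) = 6
r5-r6-r2: max(5, 4) = 5
r5-r6-r7-r2: max(5, 5, 2) = 5
Best route has worst link 5.

5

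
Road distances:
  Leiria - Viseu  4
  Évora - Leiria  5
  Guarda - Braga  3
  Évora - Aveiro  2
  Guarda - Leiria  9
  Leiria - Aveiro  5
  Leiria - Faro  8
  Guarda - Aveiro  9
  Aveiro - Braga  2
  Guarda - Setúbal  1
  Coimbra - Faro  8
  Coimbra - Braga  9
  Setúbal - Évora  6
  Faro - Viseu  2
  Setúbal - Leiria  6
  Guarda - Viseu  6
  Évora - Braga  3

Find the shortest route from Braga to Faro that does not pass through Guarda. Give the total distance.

13

A few of the Braga→Faro routes:
Braga → Évora → Leiria → Viseu → Faro: 3 + 5 + 4 + 2 = 14
Braga → Aveiro → Leiria → Viseu → Faro: 2 + 5 + 4 + 2 = 13
Braga → Aveiro → Leiria → Faro: 2 + 5 + 8 = 15
Best route has total 13.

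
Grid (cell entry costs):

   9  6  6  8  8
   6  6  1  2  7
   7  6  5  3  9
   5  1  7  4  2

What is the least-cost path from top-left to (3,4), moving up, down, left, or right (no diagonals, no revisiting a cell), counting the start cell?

Path [0,0] → [0,1] → [0,2] → [1,2] → [1,3] → [2,3] → [3,3] → [3,4]: 9 + 6 + 6 + 1 + 2 + 3 + 4 + 2 = 33.

33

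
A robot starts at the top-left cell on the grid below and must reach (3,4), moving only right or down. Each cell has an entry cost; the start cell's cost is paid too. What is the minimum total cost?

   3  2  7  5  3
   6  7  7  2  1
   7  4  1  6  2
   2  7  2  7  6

One optimal route is (0,0) -> (0,1) -> (0,2) -> (0,3) -> (1,3) -> (1,4) -> (2,4) -> (3,4).
Its cost is 3 + 2 + 7 + 5 + 2 + 1 + 2 + 6 = 28.

28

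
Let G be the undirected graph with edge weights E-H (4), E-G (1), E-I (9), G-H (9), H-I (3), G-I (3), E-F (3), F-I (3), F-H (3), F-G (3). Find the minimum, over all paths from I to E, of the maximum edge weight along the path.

3

Some routes from I to E:
I→F→E: max(3, 3) = 3
I→F→G→E: max(3, 3, 1) = 3
I→G→E: max(3, 1) = 3
Best route has worst link 3.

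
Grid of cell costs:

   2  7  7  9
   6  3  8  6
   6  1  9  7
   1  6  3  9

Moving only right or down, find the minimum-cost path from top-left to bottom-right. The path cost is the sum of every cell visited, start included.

30

Path [0,0] [1,0] [1,1] [2,1] [3,1] [3,2] [3,3]: 2 + 6 + 3 + 1 + 6 + 3 + 9 = 30.
For comparison, the top-then-right route costs 47.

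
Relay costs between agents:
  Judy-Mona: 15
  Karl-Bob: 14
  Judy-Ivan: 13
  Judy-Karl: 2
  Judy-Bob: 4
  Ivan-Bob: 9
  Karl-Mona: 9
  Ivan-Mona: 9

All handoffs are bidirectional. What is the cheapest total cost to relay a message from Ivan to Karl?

A few of the Ivan→Karl routes:
Ivan -> Bob -> Karl: 9 + 14 = 23
Ivan -> Mona -> Karl: 9 + 9 = 18
Ivan -> Mona -> Judy -> Karl: 9 + 15 + 2 = 26
Ivan -> Bob -> Judy -> Karl: 9 + 4 + 2 = 15
Ivan -> Judy -> Karl: 13 + 2 = 15
Best route has total 15.

15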